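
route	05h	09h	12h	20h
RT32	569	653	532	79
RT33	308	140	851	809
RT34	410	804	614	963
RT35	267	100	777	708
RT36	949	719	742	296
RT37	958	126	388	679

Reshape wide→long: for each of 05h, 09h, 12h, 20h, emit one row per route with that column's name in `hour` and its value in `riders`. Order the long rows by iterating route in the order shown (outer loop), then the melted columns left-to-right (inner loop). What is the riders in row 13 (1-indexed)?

24 rows total (6 × 4). Row 13: index ⌊(13-1)/4⌋ = 3 into route → RT35; (13-1) mod 4 = 0 into the melted columns → 05h.
So row 13 is (RT35, 05h, 267); riders = 267.

267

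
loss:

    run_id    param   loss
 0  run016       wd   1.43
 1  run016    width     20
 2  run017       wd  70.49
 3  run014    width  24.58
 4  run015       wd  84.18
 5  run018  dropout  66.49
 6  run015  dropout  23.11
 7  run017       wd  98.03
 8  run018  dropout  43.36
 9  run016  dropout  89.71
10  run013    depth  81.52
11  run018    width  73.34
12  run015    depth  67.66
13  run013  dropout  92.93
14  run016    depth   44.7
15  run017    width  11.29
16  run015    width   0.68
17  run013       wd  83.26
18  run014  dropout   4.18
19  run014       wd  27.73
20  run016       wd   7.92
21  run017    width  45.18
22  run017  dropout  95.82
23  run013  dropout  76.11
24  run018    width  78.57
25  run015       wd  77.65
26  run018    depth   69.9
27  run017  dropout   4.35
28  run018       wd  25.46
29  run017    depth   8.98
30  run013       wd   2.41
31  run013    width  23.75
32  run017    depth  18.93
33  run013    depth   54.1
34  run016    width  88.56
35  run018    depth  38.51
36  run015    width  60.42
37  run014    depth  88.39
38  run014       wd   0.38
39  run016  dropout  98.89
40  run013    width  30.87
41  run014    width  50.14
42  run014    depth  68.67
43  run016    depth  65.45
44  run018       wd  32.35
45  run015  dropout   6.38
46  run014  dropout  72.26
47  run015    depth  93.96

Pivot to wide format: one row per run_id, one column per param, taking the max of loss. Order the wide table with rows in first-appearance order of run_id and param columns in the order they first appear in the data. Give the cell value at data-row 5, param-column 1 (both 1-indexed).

With rows in first-appearance order of run_id, row 5 is run_id=run018. param columns in first-appearance order: wd, width, dropout, depth; column 1 is wd.
Long rows with run_id=run018, param=wd: max(25.46, 32.35) = 32.35.

32.35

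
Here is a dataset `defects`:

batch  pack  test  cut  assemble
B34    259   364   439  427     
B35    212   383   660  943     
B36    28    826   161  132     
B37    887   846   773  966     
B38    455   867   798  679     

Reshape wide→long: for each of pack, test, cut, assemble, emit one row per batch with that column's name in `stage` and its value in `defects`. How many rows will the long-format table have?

5 batch values × 4 melted columns = 20 rows.

20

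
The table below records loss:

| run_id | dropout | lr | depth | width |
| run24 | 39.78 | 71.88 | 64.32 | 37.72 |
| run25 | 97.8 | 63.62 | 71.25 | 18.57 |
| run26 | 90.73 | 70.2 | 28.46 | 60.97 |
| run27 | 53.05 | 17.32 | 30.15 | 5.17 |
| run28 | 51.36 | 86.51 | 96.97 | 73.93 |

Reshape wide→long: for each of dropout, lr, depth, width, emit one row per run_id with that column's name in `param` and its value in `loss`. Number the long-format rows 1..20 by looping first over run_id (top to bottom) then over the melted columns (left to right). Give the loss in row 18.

86.51

20 rows total (5 × 4). Row 18: index ⌊(18-1)/4⌋ = 4 into run_id → run28; (18-1) mod 4 = 1 into the melted columns → lr.
So row 18 is (run28, lr, 86.51); loss = 86.51.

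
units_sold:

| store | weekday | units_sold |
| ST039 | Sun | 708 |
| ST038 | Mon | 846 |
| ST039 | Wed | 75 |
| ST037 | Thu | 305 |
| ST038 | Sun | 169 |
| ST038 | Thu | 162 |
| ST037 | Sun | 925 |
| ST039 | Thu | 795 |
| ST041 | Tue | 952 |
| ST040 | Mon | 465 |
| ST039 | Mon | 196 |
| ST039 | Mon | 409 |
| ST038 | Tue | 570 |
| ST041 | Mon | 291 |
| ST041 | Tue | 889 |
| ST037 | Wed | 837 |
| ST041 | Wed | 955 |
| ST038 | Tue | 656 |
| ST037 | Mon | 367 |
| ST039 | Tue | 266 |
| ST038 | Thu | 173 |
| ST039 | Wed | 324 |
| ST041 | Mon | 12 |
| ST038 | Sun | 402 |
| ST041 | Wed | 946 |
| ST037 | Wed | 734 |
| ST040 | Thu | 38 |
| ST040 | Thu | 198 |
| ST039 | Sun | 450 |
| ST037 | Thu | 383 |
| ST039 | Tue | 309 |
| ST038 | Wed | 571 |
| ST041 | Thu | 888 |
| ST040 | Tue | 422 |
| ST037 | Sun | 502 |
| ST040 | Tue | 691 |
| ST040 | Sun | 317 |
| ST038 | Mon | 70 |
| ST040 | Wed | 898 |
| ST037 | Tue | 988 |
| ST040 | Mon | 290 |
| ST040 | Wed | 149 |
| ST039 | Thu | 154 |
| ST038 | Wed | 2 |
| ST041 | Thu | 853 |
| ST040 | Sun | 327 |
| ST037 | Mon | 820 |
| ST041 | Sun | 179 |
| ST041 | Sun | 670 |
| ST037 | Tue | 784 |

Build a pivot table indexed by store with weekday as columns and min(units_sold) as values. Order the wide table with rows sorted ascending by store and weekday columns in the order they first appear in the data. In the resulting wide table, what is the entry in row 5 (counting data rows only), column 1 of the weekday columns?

179

With rows sorted ascending by store, row 5 is store=ST041. weekday columns in first-appearance order: Sun, Mon, Wed, Thu, Tue; column 1 is Sun.
Long rows with store=ST041, weekday=Sun: min(179, 670) = 179.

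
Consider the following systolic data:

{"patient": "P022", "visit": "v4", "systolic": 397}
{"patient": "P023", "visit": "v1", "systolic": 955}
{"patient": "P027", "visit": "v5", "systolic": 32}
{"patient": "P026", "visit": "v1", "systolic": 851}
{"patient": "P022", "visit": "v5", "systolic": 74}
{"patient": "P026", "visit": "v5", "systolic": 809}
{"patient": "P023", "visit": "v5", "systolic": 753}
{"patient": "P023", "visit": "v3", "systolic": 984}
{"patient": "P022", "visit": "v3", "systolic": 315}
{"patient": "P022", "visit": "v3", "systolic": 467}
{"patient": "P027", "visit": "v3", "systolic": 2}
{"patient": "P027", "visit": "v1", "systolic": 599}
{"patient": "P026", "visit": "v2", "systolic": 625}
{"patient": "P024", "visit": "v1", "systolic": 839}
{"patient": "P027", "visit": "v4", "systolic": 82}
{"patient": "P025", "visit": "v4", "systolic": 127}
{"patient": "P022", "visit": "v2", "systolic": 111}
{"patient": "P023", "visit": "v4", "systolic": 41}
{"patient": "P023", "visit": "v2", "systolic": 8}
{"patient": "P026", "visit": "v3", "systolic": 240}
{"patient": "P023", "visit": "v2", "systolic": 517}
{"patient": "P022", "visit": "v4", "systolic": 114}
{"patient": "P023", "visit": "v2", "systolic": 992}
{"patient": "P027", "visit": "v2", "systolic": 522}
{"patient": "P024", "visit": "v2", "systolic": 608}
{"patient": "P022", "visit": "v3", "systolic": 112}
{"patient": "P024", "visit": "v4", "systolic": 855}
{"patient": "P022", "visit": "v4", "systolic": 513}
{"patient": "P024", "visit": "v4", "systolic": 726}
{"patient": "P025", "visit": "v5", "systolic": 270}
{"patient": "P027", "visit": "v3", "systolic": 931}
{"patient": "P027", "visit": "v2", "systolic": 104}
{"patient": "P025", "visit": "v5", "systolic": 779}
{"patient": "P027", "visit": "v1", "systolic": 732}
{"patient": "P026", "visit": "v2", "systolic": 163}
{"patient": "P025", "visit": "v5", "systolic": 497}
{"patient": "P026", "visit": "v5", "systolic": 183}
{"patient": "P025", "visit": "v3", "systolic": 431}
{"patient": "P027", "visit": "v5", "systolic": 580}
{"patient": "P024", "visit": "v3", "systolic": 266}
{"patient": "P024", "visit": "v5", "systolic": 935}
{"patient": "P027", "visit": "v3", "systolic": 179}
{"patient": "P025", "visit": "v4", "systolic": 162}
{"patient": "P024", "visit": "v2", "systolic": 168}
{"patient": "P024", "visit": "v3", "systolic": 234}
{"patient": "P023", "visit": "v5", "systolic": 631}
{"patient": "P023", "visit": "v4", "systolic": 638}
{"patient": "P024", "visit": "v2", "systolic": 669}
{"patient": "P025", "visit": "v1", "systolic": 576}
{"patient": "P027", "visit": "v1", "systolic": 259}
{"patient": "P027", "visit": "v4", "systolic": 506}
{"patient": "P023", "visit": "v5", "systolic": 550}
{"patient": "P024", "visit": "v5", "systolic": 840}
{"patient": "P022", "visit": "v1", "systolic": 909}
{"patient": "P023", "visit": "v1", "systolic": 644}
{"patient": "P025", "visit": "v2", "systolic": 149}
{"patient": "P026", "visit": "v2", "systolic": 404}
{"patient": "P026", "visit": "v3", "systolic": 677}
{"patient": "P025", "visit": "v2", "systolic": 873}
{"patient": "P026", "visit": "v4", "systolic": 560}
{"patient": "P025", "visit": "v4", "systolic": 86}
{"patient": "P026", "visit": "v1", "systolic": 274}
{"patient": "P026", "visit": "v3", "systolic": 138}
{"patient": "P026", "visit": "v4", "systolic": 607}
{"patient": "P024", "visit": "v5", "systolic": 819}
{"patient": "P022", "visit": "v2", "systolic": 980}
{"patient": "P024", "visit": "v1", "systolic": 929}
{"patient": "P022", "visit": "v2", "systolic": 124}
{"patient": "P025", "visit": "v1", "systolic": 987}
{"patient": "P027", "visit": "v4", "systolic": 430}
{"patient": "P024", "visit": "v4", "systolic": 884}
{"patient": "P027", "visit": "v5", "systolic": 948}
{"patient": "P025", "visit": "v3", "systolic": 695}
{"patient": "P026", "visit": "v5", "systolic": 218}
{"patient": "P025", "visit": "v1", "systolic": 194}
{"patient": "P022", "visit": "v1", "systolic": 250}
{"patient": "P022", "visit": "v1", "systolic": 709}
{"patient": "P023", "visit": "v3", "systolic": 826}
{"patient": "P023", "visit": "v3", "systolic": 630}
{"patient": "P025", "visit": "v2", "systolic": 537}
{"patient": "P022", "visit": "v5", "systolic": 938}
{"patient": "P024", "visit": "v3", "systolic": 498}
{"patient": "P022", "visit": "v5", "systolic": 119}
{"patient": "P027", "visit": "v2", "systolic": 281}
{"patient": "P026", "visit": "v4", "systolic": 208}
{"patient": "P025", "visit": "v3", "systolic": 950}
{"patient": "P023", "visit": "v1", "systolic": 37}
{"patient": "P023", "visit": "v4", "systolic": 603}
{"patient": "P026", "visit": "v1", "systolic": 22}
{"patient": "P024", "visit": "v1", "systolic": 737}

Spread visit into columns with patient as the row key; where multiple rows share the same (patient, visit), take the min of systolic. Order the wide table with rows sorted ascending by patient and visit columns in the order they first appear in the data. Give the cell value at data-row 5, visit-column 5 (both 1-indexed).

163

With rows sorted ascending by patient, row 5 is patient=P026. visit columns in first-appearance order: v4, v1, v5, v3, v2; column 5 is v2.
Long rows with patient=P026, visit=v2: min(625, 163, 404) = 163.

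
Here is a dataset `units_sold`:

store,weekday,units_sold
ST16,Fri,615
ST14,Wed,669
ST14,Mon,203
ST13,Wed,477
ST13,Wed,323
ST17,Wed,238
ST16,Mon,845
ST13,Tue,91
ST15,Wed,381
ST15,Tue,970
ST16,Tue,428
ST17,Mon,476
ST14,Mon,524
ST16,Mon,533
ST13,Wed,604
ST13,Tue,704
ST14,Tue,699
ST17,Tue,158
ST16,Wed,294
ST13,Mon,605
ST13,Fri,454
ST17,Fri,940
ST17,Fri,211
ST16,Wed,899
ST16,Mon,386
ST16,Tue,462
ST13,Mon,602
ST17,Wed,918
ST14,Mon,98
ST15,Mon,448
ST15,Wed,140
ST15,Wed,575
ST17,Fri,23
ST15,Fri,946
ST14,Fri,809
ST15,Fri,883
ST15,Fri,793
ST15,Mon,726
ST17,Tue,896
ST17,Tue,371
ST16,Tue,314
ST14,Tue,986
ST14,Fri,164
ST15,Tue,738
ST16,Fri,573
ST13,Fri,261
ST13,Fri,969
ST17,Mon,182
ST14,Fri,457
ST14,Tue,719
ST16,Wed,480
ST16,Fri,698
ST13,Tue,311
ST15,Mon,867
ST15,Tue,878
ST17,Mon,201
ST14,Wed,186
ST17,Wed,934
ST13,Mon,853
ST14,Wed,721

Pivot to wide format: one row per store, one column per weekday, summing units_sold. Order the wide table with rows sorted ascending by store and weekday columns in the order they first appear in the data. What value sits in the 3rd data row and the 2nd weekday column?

With rows sorted ascending by store, row 3 is store=ST15. weekday columns in first-appearance order: Fri, Wed, Mon, Tue; column 2 is Wed.
Long rows with store=ST15, weekday=Wed: 381 + 140 + 575 = 1096.

1096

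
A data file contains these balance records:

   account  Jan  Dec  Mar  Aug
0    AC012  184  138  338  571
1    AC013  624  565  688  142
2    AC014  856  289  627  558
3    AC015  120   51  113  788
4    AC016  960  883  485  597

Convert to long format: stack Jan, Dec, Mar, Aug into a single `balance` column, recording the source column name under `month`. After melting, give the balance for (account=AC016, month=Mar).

Unpivoting turns each (account, wide-column) pair into one long row.
The wide cell at row AC016, column Mar holds 485, so the long row (AC016, Mar) has balance=485.

485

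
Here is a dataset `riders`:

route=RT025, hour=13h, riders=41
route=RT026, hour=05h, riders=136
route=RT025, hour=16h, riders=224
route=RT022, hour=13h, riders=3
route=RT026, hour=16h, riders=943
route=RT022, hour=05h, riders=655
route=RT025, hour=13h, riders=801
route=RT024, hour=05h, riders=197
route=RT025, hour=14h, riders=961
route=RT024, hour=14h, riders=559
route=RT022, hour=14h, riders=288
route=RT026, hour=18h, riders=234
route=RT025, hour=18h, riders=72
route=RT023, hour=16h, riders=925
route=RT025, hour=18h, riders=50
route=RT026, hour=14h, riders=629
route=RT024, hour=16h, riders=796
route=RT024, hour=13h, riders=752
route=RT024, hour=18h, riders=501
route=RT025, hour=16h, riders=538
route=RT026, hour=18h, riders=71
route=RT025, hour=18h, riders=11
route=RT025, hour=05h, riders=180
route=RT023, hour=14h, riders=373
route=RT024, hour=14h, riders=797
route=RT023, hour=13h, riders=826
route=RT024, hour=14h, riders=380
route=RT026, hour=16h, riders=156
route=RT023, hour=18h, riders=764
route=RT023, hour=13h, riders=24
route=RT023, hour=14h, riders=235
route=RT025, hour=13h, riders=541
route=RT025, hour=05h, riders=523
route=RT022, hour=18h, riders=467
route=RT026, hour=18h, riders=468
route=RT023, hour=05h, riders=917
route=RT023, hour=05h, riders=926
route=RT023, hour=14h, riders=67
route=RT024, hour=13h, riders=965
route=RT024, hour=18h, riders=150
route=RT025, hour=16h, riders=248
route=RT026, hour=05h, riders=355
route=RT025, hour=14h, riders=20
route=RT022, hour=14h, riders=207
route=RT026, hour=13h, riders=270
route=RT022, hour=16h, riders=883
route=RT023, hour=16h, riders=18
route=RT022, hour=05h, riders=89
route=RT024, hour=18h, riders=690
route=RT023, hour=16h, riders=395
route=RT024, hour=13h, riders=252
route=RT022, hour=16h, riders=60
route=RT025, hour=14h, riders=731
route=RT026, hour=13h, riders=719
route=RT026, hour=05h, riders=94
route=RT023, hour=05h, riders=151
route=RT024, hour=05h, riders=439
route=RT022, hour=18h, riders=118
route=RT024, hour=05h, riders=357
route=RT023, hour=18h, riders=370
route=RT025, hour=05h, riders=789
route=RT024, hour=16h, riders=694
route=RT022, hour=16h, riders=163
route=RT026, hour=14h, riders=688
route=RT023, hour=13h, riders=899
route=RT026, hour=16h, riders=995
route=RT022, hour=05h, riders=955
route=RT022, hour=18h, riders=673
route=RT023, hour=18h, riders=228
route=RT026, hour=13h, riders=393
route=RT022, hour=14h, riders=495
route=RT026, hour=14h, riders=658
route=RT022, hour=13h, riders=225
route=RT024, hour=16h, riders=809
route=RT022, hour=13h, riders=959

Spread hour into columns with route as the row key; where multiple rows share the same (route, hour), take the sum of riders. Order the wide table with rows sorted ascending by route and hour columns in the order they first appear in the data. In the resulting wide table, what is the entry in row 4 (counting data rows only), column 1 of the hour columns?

With rows sorted ascending by route, row 4 is route=RT025. hour columns in first-appearance order: 13h, 05h, 16h, 14h, 18h; column 1 is 13h.
Long rows with route=RT025, hour=13h: 41 + 801 + 541 = 1383.

1383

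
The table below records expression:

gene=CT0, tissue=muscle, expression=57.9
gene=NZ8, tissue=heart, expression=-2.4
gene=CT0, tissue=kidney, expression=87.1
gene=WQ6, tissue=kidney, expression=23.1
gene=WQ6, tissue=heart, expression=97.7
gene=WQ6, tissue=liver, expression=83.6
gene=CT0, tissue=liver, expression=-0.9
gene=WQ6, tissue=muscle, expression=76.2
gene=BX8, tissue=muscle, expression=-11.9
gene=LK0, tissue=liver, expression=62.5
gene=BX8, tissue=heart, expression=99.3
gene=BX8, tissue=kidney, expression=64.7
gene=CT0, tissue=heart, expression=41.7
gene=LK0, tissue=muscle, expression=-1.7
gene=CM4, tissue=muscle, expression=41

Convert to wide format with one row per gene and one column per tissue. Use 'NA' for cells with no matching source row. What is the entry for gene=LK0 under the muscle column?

The long row with gene=LK0, tissue=muscle has expression=-1.7.

-1.7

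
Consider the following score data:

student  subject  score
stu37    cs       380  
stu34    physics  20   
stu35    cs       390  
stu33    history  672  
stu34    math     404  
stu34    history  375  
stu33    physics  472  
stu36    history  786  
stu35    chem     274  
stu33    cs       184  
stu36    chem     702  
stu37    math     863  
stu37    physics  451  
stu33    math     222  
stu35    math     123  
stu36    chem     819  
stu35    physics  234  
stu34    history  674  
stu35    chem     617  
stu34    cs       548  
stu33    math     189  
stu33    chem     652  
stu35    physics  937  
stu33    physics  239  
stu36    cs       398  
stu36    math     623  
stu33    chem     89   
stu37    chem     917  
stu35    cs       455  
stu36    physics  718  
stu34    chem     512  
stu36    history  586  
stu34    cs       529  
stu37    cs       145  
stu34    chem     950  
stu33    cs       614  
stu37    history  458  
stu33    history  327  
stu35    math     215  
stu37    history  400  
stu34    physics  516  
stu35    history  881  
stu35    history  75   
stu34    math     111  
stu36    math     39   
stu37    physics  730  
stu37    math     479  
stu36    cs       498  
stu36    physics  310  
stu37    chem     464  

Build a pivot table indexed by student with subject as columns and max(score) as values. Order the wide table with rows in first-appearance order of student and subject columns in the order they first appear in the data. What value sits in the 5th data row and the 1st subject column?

498

With rows in first-appearance order of student, row 5 is student=stu36. subject columns in first-appearance order: cs, physics, history, math, chem; column 1 is cs.
Long rows with student=stu36, subject=cs: max(398, 498) = 498.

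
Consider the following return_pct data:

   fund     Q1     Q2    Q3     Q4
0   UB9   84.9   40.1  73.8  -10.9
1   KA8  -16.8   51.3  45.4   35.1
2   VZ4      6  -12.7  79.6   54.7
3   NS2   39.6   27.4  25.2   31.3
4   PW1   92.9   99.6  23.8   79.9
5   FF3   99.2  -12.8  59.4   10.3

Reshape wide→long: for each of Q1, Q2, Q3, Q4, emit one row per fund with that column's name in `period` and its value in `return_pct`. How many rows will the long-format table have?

6 fund values × 4 melted columns = 24 rows.

24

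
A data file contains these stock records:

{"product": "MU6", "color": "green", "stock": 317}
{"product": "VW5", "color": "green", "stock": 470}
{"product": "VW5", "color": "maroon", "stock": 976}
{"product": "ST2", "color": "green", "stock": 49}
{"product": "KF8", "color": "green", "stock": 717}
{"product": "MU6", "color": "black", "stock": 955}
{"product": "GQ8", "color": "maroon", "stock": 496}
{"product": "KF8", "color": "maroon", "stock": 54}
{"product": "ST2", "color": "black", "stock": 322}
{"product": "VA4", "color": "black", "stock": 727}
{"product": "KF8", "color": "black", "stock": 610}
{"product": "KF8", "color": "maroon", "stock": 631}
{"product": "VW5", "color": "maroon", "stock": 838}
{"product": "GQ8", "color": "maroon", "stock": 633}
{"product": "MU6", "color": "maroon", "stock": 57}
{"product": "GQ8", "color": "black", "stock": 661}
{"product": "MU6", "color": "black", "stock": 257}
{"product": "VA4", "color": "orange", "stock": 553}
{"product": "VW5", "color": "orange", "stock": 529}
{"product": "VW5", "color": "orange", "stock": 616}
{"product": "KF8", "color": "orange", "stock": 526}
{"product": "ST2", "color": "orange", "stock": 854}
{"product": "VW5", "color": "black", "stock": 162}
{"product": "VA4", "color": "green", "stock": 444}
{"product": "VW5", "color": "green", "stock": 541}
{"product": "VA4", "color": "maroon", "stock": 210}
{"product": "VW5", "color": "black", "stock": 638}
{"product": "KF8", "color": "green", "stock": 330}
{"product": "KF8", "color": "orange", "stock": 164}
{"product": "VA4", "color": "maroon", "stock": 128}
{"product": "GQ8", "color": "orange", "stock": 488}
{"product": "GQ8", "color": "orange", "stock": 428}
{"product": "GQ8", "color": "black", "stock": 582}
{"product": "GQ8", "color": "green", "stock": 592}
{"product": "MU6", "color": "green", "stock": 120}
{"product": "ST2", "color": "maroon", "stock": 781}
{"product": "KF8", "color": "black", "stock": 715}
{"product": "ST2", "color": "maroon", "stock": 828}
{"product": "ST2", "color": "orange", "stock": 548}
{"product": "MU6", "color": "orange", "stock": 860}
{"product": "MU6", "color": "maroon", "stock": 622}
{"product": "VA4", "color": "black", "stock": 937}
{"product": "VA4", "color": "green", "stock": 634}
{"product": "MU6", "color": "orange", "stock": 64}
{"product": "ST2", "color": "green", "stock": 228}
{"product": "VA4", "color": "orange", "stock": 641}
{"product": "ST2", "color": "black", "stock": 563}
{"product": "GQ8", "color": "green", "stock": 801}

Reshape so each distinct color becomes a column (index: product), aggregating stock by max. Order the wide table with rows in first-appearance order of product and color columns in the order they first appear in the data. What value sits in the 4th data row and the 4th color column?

With rows in first-appearance order of product, row 4 is product=KF8. color columns in first-appearance order: green, maroon, black, orange; column 4 is orange.
Long rows with product=KF8, color=orange: max(526, 164) = 526.

526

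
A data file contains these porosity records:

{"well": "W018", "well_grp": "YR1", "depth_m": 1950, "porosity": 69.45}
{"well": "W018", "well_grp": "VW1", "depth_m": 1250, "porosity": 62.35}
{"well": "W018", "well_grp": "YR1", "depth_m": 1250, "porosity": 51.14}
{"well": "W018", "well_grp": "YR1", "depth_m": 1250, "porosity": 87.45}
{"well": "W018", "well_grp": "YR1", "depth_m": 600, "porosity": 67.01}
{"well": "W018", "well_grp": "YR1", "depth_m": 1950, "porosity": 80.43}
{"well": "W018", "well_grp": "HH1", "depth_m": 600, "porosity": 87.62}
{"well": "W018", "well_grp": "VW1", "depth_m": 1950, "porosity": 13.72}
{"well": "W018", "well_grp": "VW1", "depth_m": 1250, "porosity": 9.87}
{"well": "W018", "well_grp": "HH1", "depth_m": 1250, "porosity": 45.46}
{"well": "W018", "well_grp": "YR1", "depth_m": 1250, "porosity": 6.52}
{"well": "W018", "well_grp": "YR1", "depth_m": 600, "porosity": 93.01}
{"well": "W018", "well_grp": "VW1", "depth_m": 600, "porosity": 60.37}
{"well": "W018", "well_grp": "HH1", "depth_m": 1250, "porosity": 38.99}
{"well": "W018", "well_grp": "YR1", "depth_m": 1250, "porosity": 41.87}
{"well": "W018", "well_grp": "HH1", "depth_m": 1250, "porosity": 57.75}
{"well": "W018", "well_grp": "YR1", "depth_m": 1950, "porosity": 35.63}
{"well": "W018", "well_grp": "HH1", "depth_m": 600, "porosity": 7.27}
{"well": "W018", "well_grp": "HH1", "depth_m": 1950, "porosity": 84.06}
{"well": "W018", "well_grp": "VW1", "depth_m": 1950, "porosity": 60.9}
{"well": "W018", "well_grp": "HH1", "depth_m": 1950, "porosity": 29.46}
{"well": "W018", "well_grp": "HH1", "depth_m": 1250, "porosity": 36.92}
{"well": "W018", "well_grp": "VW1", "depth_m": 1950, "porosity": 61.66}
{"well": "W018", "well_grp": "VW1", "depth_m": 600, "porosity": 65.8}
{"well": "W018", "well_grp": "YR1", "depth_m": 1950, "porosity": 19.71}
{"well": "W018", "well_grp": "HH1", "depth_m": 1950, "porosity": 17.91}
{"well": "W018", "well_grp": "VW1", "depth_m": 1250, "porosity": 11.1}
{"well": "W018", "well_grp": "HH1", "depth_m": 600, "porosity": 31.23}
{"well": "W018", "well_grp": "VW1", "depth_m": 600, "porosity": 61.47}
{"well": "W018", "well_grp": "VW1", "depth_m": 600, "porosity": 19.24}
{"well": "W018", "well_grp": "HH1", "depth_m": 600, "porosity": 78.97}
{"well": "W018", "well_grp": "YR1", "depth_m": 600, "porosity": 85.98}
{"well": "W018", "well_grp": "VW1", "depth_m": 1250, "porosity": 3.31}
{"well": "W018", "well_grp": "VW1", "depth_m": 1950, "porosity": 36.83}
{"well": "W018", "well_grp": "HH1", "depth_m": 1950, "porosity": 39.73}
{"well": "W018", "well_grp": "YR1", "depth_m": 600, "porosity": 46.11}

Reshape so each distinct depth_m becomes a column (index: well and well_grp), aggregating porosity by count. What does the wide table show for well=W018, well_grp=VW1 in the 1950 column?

4

Rows with well=W018, well_grp=VW1 and depth_m=1950: porosity values are 13.72, 60.9, 61.66, 36.83.
4 rows match — count = 4.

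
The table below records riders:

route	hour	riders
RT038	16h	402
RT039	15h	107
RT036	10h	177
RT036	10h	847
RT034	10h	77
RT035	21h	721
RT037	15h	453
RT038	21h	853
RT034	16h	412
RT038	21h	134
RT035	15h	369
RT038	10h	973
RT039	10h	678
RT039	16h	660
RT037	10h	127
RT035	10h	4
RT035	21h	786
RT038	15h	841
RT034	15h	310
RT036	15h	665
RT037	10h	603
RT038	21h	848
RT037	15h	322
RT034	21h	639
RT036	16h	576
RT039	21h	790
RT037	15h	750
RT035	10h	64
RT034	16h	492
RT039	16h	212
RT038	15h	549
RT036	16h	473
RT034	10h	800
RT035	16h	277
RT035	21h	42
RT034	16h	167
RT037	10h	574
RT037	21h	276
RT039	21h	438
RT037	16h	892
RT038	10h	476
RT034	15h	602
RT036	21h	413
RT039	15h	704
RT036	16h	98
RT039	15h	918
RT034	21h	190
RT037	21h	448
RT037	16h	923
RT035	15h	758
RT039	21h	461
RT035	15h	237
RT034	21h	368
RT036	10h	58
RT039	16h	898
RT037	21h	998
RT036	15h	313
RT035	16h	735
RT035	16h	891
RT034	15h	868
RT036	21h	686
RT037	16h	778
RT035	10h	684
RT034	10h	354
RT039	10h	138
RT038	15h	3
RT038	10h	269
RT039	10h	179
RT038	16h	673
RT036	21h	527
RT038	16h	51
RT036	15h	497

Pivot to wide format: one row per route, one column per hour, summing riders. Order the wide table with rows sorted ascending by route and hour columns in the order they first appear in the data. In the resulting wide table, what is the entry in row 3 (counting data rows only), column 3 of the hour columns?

With rows sorted ascending by route, row 3 is route=RT036. hour columns in first-appearance order: 16h, 15h, 10h, 21h; column 3 is 10h.
Long rows with route=RT036, hour=10h: 177 + 847 + 58 = 1082.

1082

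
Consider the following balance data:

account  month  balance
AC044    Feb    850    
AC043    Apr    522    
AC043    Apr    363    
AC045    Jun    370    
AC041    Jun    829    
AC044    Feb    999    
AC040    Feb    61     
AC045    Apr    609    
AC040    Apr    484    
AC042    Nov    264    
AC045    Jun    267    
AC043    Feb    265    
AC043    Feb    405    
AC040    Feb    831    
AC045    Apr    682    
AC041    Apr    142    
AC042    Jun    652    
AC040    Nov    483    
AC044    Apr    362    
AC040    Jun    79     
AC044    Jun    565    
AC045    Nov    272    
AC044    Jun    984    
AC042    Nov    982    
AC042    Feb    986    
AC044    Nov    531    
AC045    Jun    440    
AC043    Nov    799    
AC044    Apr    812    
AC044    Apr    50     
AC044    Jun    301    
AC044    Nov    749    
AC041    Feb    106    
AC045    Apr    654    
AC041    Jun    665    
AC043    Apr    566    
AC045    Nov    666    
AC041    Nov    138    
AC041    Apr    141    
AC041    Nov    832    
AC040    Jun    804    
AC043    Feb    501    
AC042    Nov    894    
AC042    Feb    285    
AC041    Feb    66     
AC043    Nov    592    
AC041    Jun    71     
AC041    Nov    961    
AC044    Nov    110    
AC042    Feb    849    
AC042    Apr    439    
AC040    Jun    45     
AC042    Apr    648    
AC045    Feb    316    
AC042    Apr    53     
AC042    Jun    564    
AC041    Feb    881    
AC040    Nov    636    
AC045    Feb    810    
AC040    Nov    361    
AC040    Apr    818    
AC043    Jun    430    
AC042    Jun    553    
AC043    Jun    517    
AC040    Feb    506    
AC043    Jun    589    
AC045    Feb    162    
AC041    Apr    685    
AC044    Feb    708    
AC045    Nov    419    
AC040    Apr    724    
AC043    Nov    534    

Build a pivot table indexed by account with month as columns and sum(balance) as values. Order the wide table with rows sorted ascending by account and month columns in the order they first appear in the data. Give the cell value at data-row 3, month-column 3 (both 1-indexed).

With rows sorted ascending by account, row 3 is account=AC042. month columns in first-appearance order: Feb, Apr, Jun, Nov; column 3 is Jun.
Long rows with account=AC042, month=Jun: 652 + 564 + 553 = 1769.

1769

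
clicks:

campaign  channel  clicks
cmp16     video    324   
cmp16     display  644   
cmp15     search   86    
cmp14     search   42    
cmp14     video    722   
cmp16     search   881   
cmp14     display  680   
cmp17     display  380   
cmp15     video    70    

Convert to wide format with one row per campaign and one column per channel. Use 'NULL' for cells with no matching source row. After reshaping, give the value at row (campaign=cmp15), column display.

No long-format row has campaign=cmp15 and channel=display, so the cell is NULL.

NULL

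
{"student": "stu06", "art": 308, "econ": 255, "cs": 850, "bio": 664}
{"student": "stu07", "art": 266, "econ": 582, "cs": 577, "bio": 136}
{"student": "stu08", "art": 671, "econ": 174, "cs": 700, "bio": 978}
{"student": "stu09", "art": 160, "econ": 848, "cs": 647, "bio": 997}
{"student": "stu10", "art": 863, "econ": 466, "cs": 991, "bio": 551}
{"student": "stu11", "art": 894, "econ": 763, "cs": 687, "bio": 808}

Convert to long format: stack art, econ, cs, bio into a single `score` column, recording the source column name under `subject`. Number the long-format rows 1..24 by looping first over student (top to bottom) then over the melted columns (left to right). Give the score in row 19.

991

24 rows total (6 × 4). Row 19: index ⌊(19-1)/4⌋ = 4 into student → stu10; (19-1) mod 4 = 2 into the melted columns → cs.
So row 19 is (stu10, cs, 991); score = 991.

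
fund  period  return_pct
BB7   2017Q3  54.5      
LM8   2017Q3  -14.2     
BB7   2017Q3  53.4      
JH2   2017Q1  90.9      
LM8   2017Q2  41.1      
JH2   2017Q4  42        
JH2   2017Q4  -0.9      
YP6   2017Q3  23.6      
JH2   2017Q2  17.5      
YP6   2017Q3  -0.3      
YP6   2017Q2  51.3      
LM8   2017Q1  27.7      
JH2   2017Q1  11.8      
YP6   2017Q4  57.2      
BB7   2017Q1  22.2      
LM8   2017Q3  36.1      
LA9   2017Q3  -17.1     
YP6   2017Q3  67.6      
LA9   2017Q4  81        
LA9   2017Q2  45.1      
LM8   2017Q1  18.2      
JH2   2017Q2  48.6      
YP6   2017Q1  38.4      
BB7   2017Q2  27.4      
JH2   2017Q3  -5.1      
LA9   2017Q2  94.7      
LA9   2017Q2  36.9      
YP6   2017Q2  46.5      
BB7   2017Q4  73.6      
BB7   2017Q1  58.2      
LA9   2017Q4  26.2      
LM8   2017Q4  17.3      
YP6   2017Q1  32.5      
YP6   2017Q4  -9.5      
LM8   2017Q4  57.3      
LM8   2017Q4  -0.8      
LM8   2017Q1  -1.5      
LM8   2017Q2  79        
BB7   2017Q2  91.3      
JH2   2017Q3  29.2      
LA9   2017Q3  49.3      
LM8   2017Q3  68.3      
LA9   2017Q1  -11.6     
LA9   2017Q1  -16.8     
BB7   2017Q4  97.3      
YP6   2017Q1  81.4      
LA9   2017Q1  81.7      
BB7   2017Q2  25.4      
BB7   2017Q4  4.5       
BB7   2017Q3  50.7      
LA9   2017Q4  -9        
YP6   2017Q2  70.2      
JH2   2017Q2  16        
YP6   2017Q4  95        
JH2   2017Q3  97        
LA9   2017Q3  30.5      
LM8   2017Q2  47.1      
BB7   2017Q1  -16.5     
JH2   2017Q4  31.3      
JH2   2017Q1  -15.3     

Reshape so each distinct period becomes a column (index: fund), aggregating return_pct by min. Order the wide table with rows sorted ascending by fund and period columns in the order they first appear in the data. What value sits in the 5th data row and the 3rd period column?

With rows sorted ascending by fund, row 5 is fund=YP6. period columns in first-appearance order: 2017Q3, 2017Q1, 2017Q2, 2017Q4; column 3 is 2017Q2.
Long rows with fund=YP6, period=2017Q2: min(51.3, 46.5, 70.2) = 46.5.

46.5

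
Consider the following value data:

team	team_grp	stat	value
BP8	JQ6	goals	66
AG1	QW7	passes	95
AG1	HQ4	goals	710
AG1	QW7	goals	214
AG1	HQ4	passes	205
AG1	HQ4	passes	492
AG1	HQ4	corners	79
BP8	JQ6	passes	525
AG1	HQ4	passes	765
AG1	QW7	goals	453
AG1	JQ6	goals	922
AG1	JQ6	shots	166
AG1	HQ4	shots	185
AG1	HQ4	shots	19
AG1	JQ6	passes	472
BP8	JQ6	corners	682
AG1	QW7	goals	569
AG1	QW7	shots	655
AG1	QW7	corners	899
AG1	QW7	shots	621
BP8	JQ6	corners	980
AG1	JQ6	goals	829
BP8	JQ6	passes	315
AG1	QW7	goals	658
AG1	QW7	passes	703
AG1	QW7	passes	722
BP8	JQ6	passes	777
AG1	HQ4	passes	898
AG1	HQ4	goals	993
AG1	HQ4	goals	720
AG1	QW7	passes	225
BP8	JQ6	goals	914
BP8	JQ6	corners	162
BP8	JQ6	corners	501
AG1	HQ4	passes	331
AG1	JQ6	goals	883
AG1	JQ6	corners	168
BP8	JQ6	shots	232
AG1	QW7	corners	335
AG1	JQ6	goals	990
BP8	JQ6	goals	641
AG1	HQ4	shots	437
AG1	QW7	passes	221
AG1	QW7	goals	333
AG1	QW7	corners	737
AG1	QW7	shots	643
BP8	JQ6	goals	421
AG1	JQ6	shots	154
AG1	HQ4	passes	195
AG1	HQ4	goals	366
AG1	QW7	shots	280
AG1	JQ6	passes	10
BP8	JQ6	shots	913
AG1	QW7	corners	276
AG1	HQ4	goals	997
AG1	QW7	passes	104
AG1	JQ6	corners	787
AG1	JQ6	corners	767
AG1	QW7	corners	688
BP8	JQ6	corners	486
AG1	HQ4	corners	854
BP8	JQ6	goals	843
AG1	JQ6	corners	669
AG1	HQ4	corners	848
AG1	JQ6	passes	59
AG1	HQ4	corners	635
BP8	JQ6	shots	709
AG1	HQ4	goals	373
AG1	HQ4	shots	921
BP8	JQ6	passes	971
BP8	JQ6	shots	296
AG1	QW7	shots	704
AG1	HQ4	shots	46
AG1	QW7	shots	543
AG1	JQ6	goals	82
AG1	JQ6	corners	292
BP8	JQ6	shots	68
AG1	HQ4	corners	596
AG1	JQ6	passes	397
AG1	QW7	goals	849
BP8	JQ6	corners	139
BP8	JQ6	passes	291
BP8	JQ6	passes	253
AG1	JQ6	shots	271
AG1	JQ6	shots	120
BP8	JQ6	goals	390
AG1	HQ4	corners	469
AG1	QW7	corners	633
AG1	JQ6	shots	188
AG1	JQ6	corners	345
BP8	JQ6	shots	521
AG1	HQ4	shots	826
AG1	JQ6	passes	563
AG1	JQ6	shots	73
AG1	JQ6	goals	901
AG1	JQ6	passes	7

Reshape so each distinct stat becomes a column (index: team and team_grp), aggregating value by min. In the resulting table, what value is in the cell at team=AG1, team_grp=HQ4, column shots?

19

Rows with team=AG1, team_grp=HQ4 and stat=shots: value values are 185, 19, 437, 921, 46, 826.
min(185, 19, 437, 921, 46, 826) = 19.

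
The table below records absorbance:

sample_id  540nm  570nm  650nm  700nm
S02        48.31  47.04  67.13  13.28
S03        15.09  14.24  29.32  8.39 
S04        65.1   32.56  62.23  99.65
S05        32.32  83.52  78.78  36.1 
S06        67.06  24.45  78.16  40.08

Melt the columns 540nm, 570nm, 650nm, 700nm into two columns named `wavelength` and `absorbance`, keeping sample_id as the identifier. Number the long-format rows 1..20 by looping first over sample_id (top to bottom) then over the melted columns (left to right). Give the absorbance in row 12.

20 rows total (5 × 4). Row 12: index ⌊(12-1)/4⌋ = 2 into sample_id → S04; (12-1) mod 4 = 3 into the melted columns → 700nm.
So row 12 is (S04, 700nm, 99.65); absorbance = 99.65.

99.65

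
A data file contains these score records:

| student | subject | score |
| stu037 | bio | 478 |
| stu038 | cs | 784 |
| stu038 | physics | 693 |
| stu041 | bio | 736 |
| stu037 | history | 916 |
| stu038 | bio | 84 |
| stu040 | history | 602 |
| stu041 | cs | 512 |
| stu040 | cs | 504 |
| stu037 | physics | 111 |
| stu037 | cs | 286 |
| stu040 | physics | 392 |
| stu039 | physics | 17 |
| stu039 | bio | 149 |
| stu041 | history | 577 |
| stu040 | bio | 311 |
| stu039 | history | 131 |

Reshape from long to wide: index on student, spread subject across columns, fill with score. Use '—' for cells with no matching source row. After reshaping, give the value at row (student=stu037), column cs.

The long row with student=stu037, subject=cs has score=286.

286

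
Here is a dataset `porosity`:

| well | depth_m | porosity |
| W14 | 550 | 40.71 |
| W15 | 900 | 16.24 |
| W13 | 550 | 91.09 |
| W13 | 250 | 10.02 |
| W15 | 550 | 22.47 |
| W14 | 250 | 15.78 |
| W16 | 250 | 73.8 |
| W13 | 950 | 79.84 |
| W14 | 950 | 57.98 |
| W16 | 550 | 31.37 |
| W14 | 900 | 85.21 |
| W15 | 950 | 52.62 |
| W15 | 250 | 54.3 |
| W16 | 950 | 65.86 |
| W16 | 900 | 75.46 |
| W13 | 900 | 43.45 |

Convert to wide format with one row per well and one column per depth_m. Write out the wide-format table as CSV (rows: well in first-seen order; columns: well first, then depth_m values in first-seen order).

well,550,900,250,950
W14,40.71,85.21,15.78,57.98
W15,22.47,16.24,54.3,52.62
W13,91.09,43.45,10.02,79.84
W16,31.37,75.46,73.8,65.86

Columns: well plus the 4 distinct depth_m values (550, 900, 250, 950).
For example, row W14 column 550 takes porosity=40.71 from the long row (W14, 550).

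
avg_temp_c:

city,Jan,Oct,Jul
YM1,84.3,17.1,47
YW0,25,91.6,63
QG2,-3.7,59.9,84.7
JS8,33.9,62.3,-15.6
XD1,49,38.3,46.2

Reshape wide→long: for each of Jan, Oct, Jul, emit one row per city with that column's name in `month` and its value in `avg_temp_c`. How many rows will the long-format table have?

5 city values × 3 melted columns = 15 rows.

15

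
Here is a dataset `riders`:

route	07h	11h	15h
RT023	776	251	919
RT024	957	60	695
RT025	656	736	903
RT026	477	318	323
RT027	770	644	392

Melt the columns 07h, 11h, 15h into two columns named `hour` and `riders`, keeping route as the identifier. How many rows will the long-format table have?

5 route values × 3 melted columns = 15 rows.

15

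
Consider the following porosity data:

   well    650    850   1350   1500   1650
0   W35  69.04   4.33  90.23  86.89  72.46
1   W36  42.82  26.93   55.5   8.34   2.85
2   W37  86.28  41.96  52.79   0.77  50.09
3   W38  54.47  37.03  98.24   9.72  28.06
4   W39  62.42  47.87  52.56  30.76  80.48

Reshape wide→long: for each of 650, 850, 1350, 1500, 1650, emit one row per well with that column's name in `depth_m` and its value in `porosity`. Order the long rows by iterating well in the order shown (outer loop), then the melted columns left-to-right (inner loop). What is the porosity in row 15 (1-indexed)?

50.09

25 rows total (5 × 5). Row 15: index ⌊(15-1)/5⌋ = 2 into well → W37; (15-1) mod 5 = 4 into the melted columns → 1650.
So row 15 is (W37, 1650, 50.09); porosity = 50.09.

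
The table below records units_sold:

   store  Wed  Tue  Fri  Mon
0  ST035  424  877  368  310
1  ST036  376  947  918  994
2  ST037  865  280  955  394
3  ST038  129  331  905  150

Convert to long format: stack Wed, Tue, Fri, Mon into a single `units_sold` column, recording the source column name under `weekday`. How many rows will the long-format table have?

16

4 store values × 4 melted columns = 16 rows.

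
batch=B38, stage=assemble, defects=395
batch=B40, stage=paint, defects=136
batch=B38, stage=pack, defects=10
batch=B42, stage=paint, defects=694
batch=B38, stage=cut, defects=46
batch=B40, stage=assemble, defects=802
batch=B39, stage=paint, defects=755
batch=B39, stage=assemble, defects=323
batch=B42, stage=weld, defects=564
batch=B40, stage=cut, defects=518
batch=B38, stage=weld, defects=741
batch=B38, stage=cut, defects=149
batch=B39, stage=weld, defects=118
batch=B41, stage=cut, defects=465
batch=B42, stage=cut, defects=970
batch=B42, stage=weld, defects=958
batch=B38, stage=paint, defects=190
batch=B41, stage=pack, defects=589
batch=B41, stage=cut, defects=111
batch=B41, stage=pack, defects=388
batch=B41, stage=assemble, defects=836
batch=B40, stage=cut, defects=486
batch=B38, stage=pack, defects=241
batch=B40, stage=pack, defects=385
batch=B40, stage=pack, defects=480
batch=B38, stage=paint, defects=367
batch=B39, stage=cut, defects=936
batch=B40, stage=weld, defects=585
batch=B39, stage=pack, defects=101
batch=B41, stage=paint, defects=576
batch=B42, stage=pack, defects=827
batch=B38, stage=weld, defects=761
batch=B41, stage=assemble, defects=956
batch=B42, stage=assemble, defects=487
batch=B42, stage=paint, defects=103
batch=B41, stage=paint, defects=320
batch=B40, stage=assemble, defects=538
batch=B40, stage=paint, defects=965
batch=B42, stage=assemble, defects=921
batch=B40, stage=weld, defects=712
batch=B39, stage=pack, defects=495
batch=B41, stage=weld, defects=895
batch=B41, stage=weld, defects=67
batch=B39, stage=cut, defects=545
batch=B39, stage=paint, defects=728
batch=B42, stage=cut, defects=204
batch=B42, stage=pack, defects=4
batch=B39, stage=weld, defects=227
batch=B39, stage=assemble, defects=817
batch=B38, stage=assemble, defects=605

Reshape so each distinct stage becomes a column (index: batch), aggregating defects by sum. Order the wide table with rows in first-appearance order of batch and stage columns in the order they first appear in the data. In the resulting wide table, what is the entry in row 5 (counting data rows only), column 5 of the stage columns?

With rows in first-appearance order of batch, row 5 is batch=B41. stage columns in first-appearance order: assemble, paint, pack, cut, weld; column 5 is weld.
Long rows with batch=B41, stage=weld: 895 + 67 = 962.

962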